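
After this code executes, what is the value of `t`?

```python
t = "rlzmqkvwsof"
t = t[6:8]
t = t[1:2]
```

slice [6:8] → 'vw'
slice [1:2] → 'w'

'w'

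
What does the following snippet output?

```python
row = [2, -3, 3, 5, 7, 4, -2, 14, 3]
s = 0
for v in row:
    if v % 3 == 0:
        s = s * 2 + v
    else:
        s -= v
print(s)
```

-75

v=2: not %3==0, s = 0-2 = -2
v=-3: %3==0, s = (-2)*2+(-3) = -7
v=3: %3==0, s = (-7)*2+3 = -11
v=5: not %3==0, s = (-11)-5 = -16
v=7: not %3==0, s = (-16)-7 = -23
v=4: not %3==0, s = (-23)-4 = -27
v=-2: not %3==0, s = (-27)-(-2) = -25
v=14: not %3==0, s = (-25)-14 = -39
v=3: %3==0, s = (-39)*2+3 = -75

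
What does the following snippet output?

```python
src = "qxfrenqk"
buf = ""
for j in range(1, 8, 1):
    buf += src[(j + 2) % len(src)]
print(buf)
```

renqkqx

j=1: add src[3]='r' → 'r'
j=2: add src[4]='e' → 're'
j=3: add src[5]='n' → 'ren'
j=4: add src[6]='q' → 'renq'
j=5: add src[7]='k' → 'renqk'
j=6: add src[0]='q' → 'renqkq'
j=7: add src[1]='x' → 'renqkqx'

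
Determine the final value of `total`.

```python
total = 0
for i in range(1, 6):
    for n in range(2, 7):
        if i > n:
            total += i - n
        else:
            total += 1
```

i=1,n=2: not 1>2, total = 0+1 = 1
i=1,n=3: not 1>3, total = 1+1 = 2
i=1,n=4: not 1>4, total = 2+1 = 3
i=1,n=5: not 1>5, total = 3+1 = 4
i=1,n=6: not 1>6, total = 4+1 = 5
i=2,n=2: not 2>2, total = 5+1 = 6
i=2,n=3: not 2>3, total = 6+1 = 7
i=2,n=4: not 2>4, total = 7+1 = 8
i=2,n=5: not 2>5, total = 8+1 = 9
i=2,n=6: not 2>6, total = 9+1 = 10
i=3,n=2: 3>2, total = 10+1 = 11
i=3,n=3: not 3>3, total = 11+1 = 12
i=3,n=4: not 3>4, total = 12+1 = 13
i=3,n=5: not 3>5, total = 13+1 = 14
i=3,n=6: not 3>6, total = 14+1 = 15
i=4,n=2: 4>2, total = 15+2 = 17
i=4,n=3: 4>3, total = 17+1 = 18
i=4,n=4: not 4>4, total = 18+1 = 19
i=4,n=5: not 4>5, total = 19+1 = 20
i=4,n=6: not 4>6, total = 20+1 = 21
i=5,n=2: 5>2, total = 21+3 = 24
i=5,n=3: 5>3, total = 24+2 = 26
i=5,n=4: 5>4, total = 26+1 = 27
i=5,n=5: not 5>5, total = 27+1 = 28
i=5,n=6: not 5>6, total = 28+1 = 29

29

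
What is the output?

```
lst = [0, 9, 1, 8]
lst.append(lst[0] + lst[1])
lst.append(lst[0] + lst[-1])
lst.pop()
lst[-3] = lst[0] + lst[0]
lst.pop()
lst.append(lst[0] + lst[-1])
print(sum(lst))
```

25

append lst[0]+lst[1] = 0+9 = 9 → [0, 9, 1, 8, 9]
append lst[0]+lst[-1] = 0+9 = 9 → [0, 9, 1, 8, 9, 9]
pop() removes 9 → [0, 9, 1, 8, 9]
lst[-3] = lst[0]+lst[0] = 0+0 = 0 → [0, 9, 0, 8, 9]
pop() removes 9 → [0, 9, 0, 8]
append lst[0]+lst[-1] = 0+8 = 8 → [0, 9, 0, 8, 8]
sum = 25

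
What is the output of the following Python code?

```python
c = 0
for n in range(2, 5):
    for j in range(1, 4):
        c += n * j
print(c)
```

54

n=2,j=1: c = 0+2 = 2
n=2,j=2: c = 2+4 = 6
n=2,j=3: c = 6+6 = 12
n=3,j=1: c = 12+3 = 15
n=3,j=2: c = 15+6 = 21
n=3,j=3: c = 21+9 = 30
n=4,j=1: c = 30+4 = 34
n=4,j=2: c = 34+8 = 42
n=4,j=3: c = 42+12 = 54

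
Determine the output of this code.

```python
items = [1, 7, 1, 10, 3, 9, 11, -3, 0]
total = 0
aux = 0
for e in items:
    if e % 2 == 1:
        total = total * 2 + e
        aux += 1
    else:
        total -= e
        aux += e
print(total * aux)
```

3791

e=1: odd, total = 0*2+1 = 1; aux=1
e=7: odd, total = 1*2+7 = 9; aux=2
e=1: odd, total = 9*2+1 = 19; aux=3
e=10: not odd, total = 19-10 = 9; aux=13
e=3: odd, total = 9*2+3 = 21; aux=14
e=9: odd, total = 21*2+9 = 51; aux=15
e=11: odd, total = 51*2+11 = 113; aux=16
e=-3: odd, total = 113*2+(-3) = 223; aux=17
e=0: not odd, total = 223-0 = 223; aux=17
total*aux = 223*17 = 3791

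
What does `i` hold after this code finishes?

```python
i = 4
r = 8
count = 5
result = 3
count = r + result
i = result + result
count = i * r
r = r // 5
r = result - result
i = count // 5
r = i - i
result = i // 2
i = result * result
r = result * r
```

count = 8+3 = 11
i = 3+3 = 6
count = 6*8 = 48
r = 8//5 = 1
r = 3-3 = 0
i = 48//5 = 9
r = 9-9 = 0
result = 9//2 = 4
i = 4*4 = 16
r = 4*0 = 0

16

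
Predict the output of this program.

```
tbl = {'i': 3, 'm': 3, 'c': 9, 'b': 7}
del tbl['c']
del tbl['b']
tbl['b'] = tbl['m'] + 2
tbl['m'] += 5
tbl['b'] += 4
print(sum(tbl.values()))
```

del 'c' → {'i': 3, 'm': 3, 'b': 7}
del 'b' → {'i': 3, 'm': 3}
tbl['b'] = tbl['m']+2 = 5 → {'i': 3, 'm': 3, 'b': 5}
tbl['m'] = 3+5 = 8 → {'i': 3, 'm': 8, 'b': 5}
tbl['b'] = 5+4 = 9 → {'i': 3, 'm': 8, 'b': 9}
sum of values = 20

20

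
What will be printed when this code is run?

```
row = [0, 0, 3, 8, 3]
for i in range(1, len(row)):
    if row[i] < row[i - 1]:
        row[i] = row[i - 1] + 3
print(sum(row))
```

22

i=1: 0>=0, unchanged → [0, 0, 3, 8, 3]
i=2: 3>=0, unchanged → [0, 0, 3, 8, 3]
i=3: 8>=3, unchanged → [0, 0, 3, 8, 3]
i=4: 3<8, row[4] = 8+3 = 11 → [0, 0, 3, 8, 11]
sum = 22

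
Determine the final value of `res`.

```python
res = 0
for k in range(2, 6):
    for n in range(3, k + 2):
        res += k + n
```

k=2,n=3: res = 0+5 = 5
k=3,n=3: res = 5+6 = 11
k=3,n=4: res = 11+7 = 18
k=4,n=3: res = 18+7 = 25
k=4,n=4: res = 25+8 = 33
k=4,n=5: res = 33+9 = 42
k=5,n=3: res = 42+8 = 50
k=5,n=4: res = 50+9 = 59
k=5,n=5: res = 59+10 = 69
k=5,n=6: res = 69+11 = 80

80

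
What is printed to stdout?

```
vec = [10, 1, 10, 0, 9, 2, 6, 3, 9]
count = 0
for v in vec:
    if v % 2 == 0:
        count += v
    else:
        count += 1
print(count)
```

32

v=10: even, count = 0+10 = 10
v=1: not even, count = 10+1 = 11
v=10: even, count = 11+10 = 21
v=0: even, count = 21+0 = 21
v=9: not even, count = 21+1 = 22
v=2: even, count = 22+2 = 24
v=6: even, count = 24+6 = 30
v=3: not even, count = 30+1 = 31
v=9: not even, count = 31+1 = 32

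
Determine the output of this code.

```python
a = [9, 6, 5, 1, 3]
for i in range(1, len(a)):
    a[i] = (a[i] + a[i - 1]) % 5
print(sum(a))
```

14

i=1: a[1] = (6+9)%5 = 0 → [9, 0, 5, 1, 3]
i=2: a[2] = (5+0)%5 = 0 → [9, 0, 0, 1, 3]
i=3: a[3] = (1+0)%5 = 1 → [9, 0, 0, 1, 3]
i=4: a[4] = (3+1)%5 = 4 → [9, 0, 0, 1, 4]
sum = 14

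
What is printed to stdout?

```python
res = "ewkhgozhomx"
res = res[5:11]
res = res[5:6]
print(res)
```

x

slice [5:11] → 'ozhomx'
slice [5:6] → 'x'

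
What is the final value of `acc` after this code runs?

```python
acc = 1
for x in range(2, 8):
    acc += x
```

28

x=2: acc = 1+2 = 3
x=3: acc = 3+3 = 6
x=4: acc = 6+4 = 10
x=5: acc = 10+5 = 15
x=6: acc = 15+6 = 21
x=7: acc = 21+7 = 28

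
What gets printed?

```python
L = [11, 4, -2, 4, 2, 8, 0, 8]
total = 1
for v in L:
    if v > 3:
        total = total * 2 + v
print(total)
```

v=11: >3, total = 1*2+11 = 13
v=4: >3, total = 13*2+4 = 30
v=-2: not >3
v=4: >3, total = 30*2+4 = 64
v=2: not >3
v=8: >3, total = 64*2+8 = 136
v=0: not >3
v=8: >3, total = 136*2+8 = 280

280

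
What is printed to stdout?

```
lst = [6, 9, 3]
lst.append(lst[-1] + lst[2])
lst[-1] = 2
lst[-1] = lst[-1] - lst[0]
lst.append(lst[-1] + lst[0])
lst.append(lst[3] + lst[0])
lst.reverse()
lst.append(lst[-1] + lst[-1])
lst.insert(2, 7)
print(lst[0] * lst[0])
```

4

append lst[-1]+lst[2] = 3+3 = 6 → [6, 9, 3, 6]
lst[-1] = 2 → [6, 9, 3, 2]
lst[-1] = lst[-1]-lst[0] = 2-6 = -4 → [6, 9, 3, -4]
append lst[-1]+lst[0] = (-4)+6 = 2 → [6, 9, 3, -4, 2]
append lst[3]+lst[0] = (-4)+6 = 2 → [6, 9, 3, -4, 2, 2]
reverse → [2, 2, -4, 3, 9, 6]
append lst[-1]+lst[-1] = 6+6 = 12 → [2, 2, -4, 3, 9, 6, 12]
insert 7 at 2 → [2, 2, 7, -4, 3, 9, 6, 12]
lst[0]*lst[0] = 2*2 = 4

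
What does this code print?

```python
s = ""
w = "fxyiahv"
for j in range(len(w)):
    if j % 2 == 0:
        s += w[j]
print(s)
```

j=0: add 'f' → 'f'
j=1: skip
j=2: add 'y' → 'fy'
j=3: skip
j=4: add 'a' → 'fya'
j=5: skip
j=6: add 'v' → 'fyav'

fyav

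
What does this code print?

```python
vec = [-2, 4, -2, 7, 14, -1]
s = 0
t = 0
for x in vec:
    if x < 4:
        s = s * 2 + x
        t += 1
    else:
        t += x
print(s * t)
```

-364

x=-2: <4, s = 0*2+(-2) = -2; t=1
x=4: not <4; t=5
x=-2: <4, s = (-2)*2+(-2) = -6; t=6
x=7: not <4; t=13
x=14: not <4; t=27
x=-1: <4, s = (-6)*2+(-1) = -13; t=28
s*t = (-13)*28 = -364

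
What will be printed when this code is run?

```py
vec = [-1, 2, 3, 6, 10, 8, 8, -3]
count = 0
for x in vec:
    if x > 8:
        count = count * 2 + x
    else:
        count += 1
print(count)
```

21

x=-1: not >8, count = 0+1 = 1
x=2: not >8, count = 1+1 = 2
x=3: not >8, count = 2+1 = 3
x=6: not >8, count = 3+1 = 4
x=10: >8, count = 4*2+10 = 18
x=8: not >8, count = 18+1 = 19
x=8: not >8, count = 19+1 = 20
x=-3: not >8, count = 20+1 = 21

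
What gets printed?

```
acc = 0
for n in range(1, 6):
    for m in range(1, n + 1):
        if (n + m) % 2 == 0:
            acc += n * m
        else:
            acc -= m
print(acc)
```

73

n=1,m=1: even sum, acc = 0+1 = 1
n=2,m=1: odd sum, acc = 1-1 = 0
n=2,m=2: even sum, acc = 0+4 = 4
n=3,m=1: even sum, acc = 4+3 = 7
n=3,m=2: odd sum, acc = 7-2 = 5
n=3,m=3: even sum, acc = 5+9 = 14
n=4,m=1: odd sum, acc = 14-1 = 13
n=4,m=2: even sum, acc = 13+8 = 21
n=4,m=3: odd sum, acc = 21-3 = 18
n=4,m=4: even sum, acc = 18+16 = 34
n=5,m=1: even sum, acc = 34+5 = 39
n=5,m=2: odd sum, acc = 39-2 = 37
n=5,m=3: even sum, acc = 37+15 = 52
n=5,m=4: odd sum, acc = 52-4 = 48
n=5,m=5: even sum, acc = 48+25 = 73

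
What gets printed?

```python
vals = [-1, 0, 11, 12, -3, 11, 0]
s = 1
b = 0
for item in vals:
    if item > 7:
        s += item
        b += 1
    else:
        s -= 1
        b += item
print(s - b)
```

item=-1: not >7, s = 1-1 = 0; b=-1
item=0: not >7, s = 0-1 = -1; b=-1
item=11: >7, s = (-1)+11 = 10; b=0
item=12: >7, s = 10+12 = 22; b=1
item=-3: not >7, s = 22-1 = 21; b=-2
item=11: >7, s = 21+11 = 32; b=-1
item=0: not >7, s = 32-1 = 31; b=-1
s-b = 31-(-1) = 32

32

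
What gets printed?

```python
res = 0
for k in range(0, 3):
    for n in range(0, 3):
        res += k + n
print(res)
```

18

k=0,n=0: res = 0+0 = 0
k=0,n=1: res = 0+1 = 1
k=0,n=2: res = 1+2 = 3
k=1,n=0: res = 3+1 = 4
k=1,n=1: res = 4+2 = 6
k=1,n=2: res = 6+3 = 9
k=2,n=0: res = 9+2 = 11
k=2,n=1: res = 11+3 = 14
k=2,n=2: res = 14+4 = 18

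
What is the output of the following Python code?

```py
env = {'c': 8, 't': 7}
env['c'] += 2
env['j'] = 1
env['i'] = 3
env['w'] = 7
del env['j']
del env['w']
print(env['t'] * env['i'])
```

21

env['c'] = 8+2 = 10 → {'c': 10, 't': 7}
env['j'] = 1 → {'c': 10, 't': 7, 'j': 1}
env['i'] = 3 → {'c': 10, 't': 7, 'j': 1, 'i': 3}
env['w'] = 7 → {'c': 10, 't': 7, 'j': 1, 'i': 3, 'w': 7}
del 'j' → {'c': 10, 't': 7, 'i': 3, 'w': 7}
del 'w' → {'c': 10, 't': 7, 'i': 3}
env['t']*env['i'] = 7*3 = 21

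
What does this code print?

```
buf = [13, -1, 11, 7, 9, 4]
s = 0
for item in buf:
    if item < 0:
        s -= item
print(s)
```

1

item=13: not <0
item=-1: <0, s = 0-(-1) = 1
item=11: not <0
item=7: not <0
item=9: not <0
item=4: not <0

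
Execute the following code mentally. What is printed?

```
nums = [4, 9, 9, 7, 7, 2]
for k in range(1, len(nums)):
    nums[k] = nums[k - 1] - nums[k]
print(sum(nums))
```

-94

k=1: nums[1] = 4-9 = -5 → [4, -5, 9, 7, 7, 2]
k=2: nums[2] = (-5)-9 = -14 → [4, -5, -14, 7, 7, 2]
k=3: nums[3] = (-14)-7 = -21 → [4, -5, -14, -21, 7, 2]
k=4: nums[4] = (-21)-7 = -28 → [4, -5, -14, -21, -28, 2]
k=5: nums[5] = (-28)-2 = -30 → [4, -5, -14, -21, -28, -30]
sum = -94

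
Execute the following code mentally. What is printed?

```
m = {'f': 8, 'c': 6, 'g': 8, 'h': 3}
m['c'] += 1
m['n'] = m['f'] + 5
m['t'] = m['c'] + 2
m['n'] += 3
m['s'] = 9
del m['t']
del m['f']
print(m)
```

{'c': 7, 'g': 8, 'h': 3, 'n': 16, 's': 9}

m['c'] = 6+1 = 7 → {'f': 8, 'c': 7, 'g': 8, 'h': 3}
m['n'] = m['f']+5 = 13 → {'f': 8, 'c': 7, 'g': 8, 'h': 3, 'n': 13}
m['t'] = m['c']+2 = 9 → {'f': 8, 'c': 7, 'g': 8, 'h': 3, 'n': 13, 't': 9}
m['n'] = 13+3 = 16 → {'f': 8, 'c': 7, 'g': 8, 'h': 3, 'n': 16, 't': 9}
m['s'] = 9 → {'f': 8, 'c': 7, 'g': 8, 'h': 3, 'n': 16, 't': 9, 's': 9}
del 't' → {'f': 8, 'c': 7, 'g': 8, 'h': 3, 'n': 16, 's': 9}
del 'f' → {'c': 7, 'g': 8, 'h': 3, 'n': 16, 's': 9}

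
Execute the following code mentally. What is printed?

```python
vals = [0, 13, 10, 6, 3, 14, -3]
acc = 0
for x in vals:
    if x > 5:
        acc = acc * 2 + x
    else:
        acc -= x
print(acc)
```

167

x=0: not >5, acc = 0-0 = 0
x=13: >5, acc = 0*2+13 = 13
x=10: >5, acc = 13*2+10 = 36
x=6: >5, acc = 36*2+6 = 78
x=3: not >5, acc = 78-3 = 75
x=14: >5, acc = 75*2+14 = 164
x=-3: not >5, acc = 164-(-3) = 167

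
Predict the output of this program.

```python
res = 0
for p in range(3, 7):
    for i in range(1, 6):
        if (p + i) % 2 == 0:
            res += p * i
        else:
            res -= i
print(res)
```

102

p=3,i=1: even sum, res = 0+3 = 3
p=3,i=2: odd sum, res = 3-2 = 1
p=3,i=3: even sum, res = 1+9 = 10
p=3,i=4: odd sum, res = 10-4 = 6
p=3,i=5: even sum, res = 6+15 = 21
p=4,i=1: odd sum, res = 21-1 = 20
p=4,i=2: even sum, res = 20+8 = 28
p=4,i=3: odd sum, res = 28-3 = 25
p=4,i=4: even sum, res = 25+16 = 41
p=4,i=5: odd sum, res = 41-5 = 36
p=5,i=1: even sum, res = 36+5 = 41
p=5,i=2: odd sum, res = 41-2 = 39
p=5,i=3: even sum, res = 39+15 = 54
p=5,i=4: odd sum, res = 54-4 = 50
p=5,i=5: even sum, res = 50+25 = 75
p=6,i=1: odd sum, res = 75-1 = 74
p=6,i=2: even sum, res = 74+12 = 86
p=6,i=3: odd sum, res = 86-3 = 83
p=6,i=4: even sum, res = 83+24 = 107
p=6,i=5: odd sum, res = 107-5 = 102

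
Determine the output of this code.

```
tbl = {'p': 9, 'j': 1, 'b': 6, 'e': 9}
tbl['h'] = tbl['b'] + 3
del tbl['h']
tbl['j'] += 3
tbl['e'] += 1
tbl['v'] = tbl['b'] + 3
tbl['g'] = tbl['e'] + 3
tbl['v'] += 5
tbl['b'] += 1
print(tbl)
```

{'p': 9, 'j': 4, 'b': 7, 'e': 10, 'v': 14, 'g': 13}

tbl['h'] = tbl['b']+3 = 9 → {'p': 9, 'j': 1, 'b': 6, 'e': 9, 'h': 9}
del 'h' → {'p': 9, 'j': 1, 'b': 6, 'e': 9}
tbl['j'] = 1+3 = 4 → {'p': 9, 'j': 4, 'b': 6, 'e': 9}
tbl['e'] = 9+1 = 10 → {'p': 9, 'j': 4, 'b': 6, 'e': 10}
tbl['v'] = tbl['b']+3 = 9 → {'p': 9, 'j': 4, 'b': 6, 'e': 10, 'v': 9}
tbl['g'] = tbl['e']+3 = 13 → {'p': 9, 'j': 4, 'b': 6, 'e': 10, 'v': 9, 'g': 13}
tbl['v'] = 9+5 = 14 → {'p': 9, 'j': 4, 'b': 6, 'e': 10, 'v': 14, 'g': 13}
tbl['b'] = 6+1 = 7 → {'p': 9, 'j': 4, 'b': 7, 'e': 10, 'v': 14, 'g': 13}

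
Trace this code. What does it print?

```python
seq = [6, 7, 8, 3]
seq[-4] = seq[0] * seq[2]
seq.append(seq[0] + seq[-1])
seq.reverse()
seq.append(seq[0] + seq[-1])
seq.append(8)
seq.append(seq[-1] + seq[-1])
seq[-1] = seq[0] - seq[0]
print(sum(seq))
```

224

seq[-4] = seq[0]*seq[2] = 6*8 = 48 → [48, 7, 8, 3]
append seq[0]+seq[-1] = 48+3 = 51 → [48, 7, 8, 3, 51]
reverse → [51, 3, 8, 7, 48]
append seq[0]+seq[-1] = 51+48 = 99 → [51, 3, 8, 7, 48, 99]
append 8 → [51, 3, 8, 7, 48, 99, 8]
append seq[-1]+seq[-1] = 8+8 = 16 → [51, 3, 8, 7, 48, 99, 8, 16]
seq[-1] = seq[0]-seq[0] = 51-51 = 0 → [51, 3, 8, 7, 48, 99, 8, 0]
sum = 224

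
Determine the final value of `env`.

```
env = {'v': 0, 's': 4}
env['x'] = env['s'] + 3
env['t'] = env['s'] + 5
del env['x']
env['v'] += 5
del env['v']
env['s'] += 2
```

env['x'] = env['s']+3 = 7 → {'v': 0, 's': 4, 'x': 7}
env['t'] = env['s']+5 = 9 → {'v': 0, 's': 4, 'x': 7, 't': 9}
del 'x' → {'v': 0, 's': 4, 't': 9}
env['v'] = 0+5 = 5 → {'v': 5, 's': 4, 't': 9}
del 'v' → {'s': 4, 't': 9}
env['s'] = 4+2 = 6 → {'s': 6, 't': 9}

{'s': 6, 't': 9}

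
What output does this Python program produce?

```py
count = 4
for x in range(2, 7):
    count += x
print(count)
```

24

x=2: count = 4+2 = 6
x=3: count = 6+3 = 9
x=4: count = 9+4 = 13
x=5: count = 13+5 = 18
x=6: count = 18+6 = 24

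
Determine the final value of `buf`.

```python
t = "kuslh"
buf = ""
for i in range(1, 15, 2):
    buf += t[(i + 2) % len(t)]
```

i=1: add t[3]='l' → 'l'
i=3: add t[0]='k' → 'lk'
i=5: add t[2]='s' → 'lks'
i=7: add t[4]='h' → 'lksh'
i=9: add t[1]='u' → 'lkshu'
i=11: add t[3]='l' → 'lkshul'
i=13: add t[0]='k' → 'lkshulk'

'lkshulk'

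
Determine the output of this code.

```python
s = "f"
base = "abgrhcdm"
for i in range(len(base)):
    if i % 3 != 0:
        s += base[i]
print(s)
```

i=0: skip
i=1: add 'b' → 'fb'
i=2: add 'g' → 'fbg'
i=3: skip
i=4: add 'h' → 'fbgh'
i=5: add 'c' → 'fbghc'
i=6: skip
i=7: add 'm' → 'fbghcm'

fbghcm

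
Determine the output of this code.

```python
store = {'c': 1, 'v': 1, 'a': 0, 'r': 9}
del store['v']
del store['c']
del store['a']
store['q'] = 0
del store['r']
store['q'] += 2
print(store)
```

{'q': 2}

del 'v' → {'c': 1, 'a': 0, 'r': 9}
del 'c' → {'a': 0, 'r': 9}
del 'a' → {'r': 9}
store['q'] = 0 → {'r': 9, 'q': 0}
del 'r' → {'q': 0}
store['q'] = 0+2 = 2 → {'q': 2}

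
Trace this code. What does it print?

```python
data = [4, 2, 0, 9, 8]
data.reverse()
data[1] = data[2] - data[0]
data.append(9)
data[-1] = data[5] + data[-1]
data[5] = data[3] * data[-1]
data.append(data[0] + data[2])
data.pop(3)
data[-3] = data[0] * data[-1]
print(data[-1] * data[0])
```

reverse → [8, 9, 0, 2, 4]
data[1] = data[2]-data[0] = 0-8 = -8 → [8, -8, 0, 2, 4]
append 9 → [8, -8, 0, 2, 4, 9]
data[-1] = data[5]+data[-1] = 9+9 = 18 → [8, -8, 0, 2, 4, 18]
data[5] = data[3]*data[-1] = 2*18 = 36 → [8, -8, 0, 2, 4, 36]
append data[0]+data[2] = 8+0 = 8 → [8, -8, 0, 2, 4, 36, 8]
pop(3) removes 2 → [8, -8, 0, 4, 36, 8]
data[-3] = data[0]*data[-1] = 8*8 = 64 → [8, -8, 0, 64, 36, 8]
data[-1]*data[0] = 8*8 = 64

64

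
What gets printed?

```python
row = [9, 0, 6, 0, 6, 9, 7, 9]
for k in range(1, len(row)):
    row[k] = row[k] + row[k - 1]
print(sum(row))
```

182

k=1: row[1] = 0+9 = 9 → [9, 9, 6, 0, 6, 9, 7, 9]
k=2: row[2] = 6+9 = 15 → [9, 9, 15, 0, 6, 9, 7, 9]
k=3: row[3] = 0+15 = 15 → [9, 9, 15, 15, 6, 9, 7, 9]
k=4: row[4] = 6+15 = 21 → [9, 9, 15, 15, 21, 9, 7, 9]
k=5: row[5] = 9+21 = 30 → [9, 9, 15, 15, 21, 30, 7, 9]
k=6: row[6] = 7+30 = 37 → [9, 9, 15, 15, 21, 30, 37, 9]
k=7: row[7] = 9+37 = 46 → [9, 9, 15, 15, 21, 30, 37, 46]
sum = 182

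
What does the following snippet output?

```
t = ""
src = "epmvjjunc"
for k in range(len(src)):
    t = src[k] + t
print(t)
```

cnujjvmpe

k=0: prepend 'e' → 'e'
k=1: prepend 'p' → 'pe'
k=2: prepend 'm' → 'mpe'
k=3: prepend 'v' → 'vmpe'
k=4: prepend 'j' → 'jvmpe'
k=5: prepend 'j' → 'jjvmpe'
k=6: prepend 'u' → 'ujjvmpe'
k=7: prepend 'n' → 'nujjvmpe'
k=8: prepend 'c' → 'cnujjvmpe'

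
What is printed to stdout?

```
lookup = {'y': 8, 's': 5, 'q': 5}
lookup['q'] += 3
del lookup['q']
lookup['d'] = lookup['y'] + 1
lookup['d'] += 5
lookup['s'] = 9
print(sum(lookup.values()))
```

lookup['q'] = 5+3 = 8 → {'y': 8, 's': 5, 'q': 8}
del 'q' → {'y': 8, 's': 5}
lookup['d'] = lookup['y']+1 = 9 → {'y': 8, 's': 5, 'd': 9}
lookup['d'] = 9+5 = 14 → {'y': 8, 's': 5, 'd': 14}
lookup['s'] = 9 → {'y': 8, 's': 9, 'd': 14}
sum of values = 31

31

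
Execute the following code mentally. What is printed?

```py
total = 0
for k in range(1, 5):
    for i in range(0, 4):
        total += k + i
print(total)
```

k=1,i=0: total = 0+1 = 1
k=1,i=1: total = 1+2 = 3
k=1,i=2: total = 3+3 = 6
k=1,i=3: total = 6+4 = 10
k=2,i=0: total = 10+2 = 12
k=2,i=1: total = 12+3 = 15
k=2,i=2: total = 15+4 = 19
k=2,i=3: total = 19+5 = 24
k=3,i=0: total = 24+3 = 27
k=3,i=1: total = 27+4 = 31
k=3,i=2: total = 31+5 = 36
k=3,i=3: total = 36+6 = 42
k=4,i=0: total = 42+4 = 46
k=4,i=1: total = 46+5 = 51
k=4,i=2: total = 51+6 = 57
k=4,i=3: total = 57+7 = 64

64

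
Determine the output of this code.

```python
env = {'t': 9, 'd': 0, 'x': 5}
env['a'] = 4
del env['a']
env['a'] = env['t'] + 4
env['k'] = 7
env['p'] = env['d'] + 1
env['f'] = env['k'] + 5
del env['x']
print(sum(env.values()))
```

42

env['a'] = 4 → {'t': 9, 'd': 0, 'x': 5, 'a': 4}
del 'a' → {'t': 9, 'd': 0, 'x': 5}
env['a'] = env['t']+4 = 13 → {'t': 9, 'd': 0, 'x': 5, 'a': 13}
env['k'] = 7 → {'t': 9, 'd': 0, 'x': 5, 'a': 13, 'k': 7}
env['p'] = env['d']+1 = 1 → {'t': 9, 'd': 0, 'x': 5, 'a': 13, 'k': 7, 'p': 1}
env['f'] = env['k']+5 = 12 → {'t': 9, 'd': 0, 'x': 5, 'a': 13, 'k': 7, 'p': 1, 'f': 12}
del 'x' → {'t': 9, 'd': 0, 'a': 13, 'k': 7, 'p': 1, 'f': 12}
sum of values = 42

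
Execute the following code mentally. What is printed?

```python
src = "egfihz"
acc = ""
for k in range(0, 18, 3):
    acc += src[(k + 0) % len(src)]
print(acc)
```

eieiei

k=0: add src[0]='e' → 'e'
k=3: add src[3]='i' → 'ei'
k=6: add src[0]='e' → 'eie'
k=9: add src[3]='i' → 'eiei'
k=12: add src[0]='e' → 'eieie'
k=15: add src[3]='i' → 'eieiei'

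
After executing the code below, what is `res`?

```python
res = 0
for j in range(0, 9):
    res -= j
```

j=0: res = 0-0 = 0
j=1: res = 0-1 = -1
j=2: res = (-1)-2 = -3
j=3: res = (-3)-3 = -6
j=4: res = (-6)-4 = -10
j=5: res = (-10)-5 = -15
j=6: res = (-15)-6 = -21
j=7: res = (-21)-7 = -28
j=8: res = (-28)-8 = -36

-36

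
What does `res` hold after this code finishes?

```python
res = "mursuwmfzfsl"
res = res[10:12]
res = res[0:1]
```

's'

slice [10:12] → 'sl'
slice [0:1] → 's'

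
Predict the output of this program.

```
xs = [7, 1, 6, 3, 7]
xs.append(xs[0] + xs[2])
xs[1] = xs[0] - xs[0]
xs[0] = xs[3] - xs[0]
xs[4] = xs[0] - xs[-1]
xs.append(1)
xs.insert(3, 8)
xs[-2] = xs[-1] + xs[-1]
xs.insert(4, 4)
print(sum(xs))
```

3

append xs[0]+xs[2] = 7+6 = 13 → [7, 1, 6, 3, 7, 13]
xs[1] = xs[0]-xs[0] = 7-7 = 0 → [7, 0, 6, 3, 7, 13]
xs[0] = xs[3]-xs[0] = 3-7 = -4 → [-4, 0, 6, 3, 7, 13]
xs[4] = xs[0]-xs[-1] = (-4)-13 = -17 → [-4, 0, 6, 3, -17, 13]
append 1 → [-4, 0, 6, 3, -17, 13, 1]
insert 8 at 3 → [-4, 0, 6, 8, 3, -17, 13, 1]
xs[-2] = xs[-1]+xs[-1] = 1+1 = 2 → [-4, 0, 6, 8, 3, -17, 2, 1]
insert 4 at 4 → [-4, 0, 6, 8, 4, 3, -17, 2, 1]
sum = 3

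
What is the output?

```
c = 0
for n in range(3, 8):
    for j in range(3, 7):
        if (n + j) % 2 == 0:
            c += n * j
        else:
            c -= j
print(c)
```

174

n=3,j=3: even sum, c = 0+9 = 9
n=3,j=4: odd sum, c = 9-4 = 5
n=3,j=5: even sum, c = 5+15 = 20
n=3,j=6: odd sum, c = 20-6 = 14
n=4,j=3: odd sum, c = 14-3 = 11
n=4,j=4: even sum, c = 11+16 = 27
n=4,j=5: odd sum, c = 27-5 = 22
n=4,j=6: even sum, c = 22+24 = 46
n=5,j=3: even sum, c = 46+15 = 61
n=5,j=4: odd sum, c = 61-4 = 57
n=5,j=5: even sum, c = 57+25 = 82
n=5,j=6: odd sum, c = 82-6 = 76
n=6,j=3: odd sum, c = 76-3 = 73
n=6,j=4: even sum, c = 73+24 = 97
n=6,j=5: odd sum, c = 97-5 = 92
n=6,j=6: even sum, c = 92+36 = 128
n=7,j=3: even sum, c = 128+21 = 149
n=7,j=4: odd sum, c = 149-4 = 145
n=7,j=5: even sum, c = 145+35 = 180
n=7,j=6: odd sum, c = 180-6 = 174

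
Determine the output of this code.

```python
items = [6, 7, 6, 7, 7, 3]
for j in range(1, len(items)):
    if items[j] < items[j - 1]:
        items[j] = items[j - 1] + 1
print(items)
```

j=1: 7>=6, unchanged → [6, 7, 6, 7, 7, 3]
j=2: 6<7, items[2] = 7+1 = 8 → [6, 7, 8, 7, 7, 3]
j=3: 7<8, items[3] = 8+1 = 9 → [6, 7, 8, 9, 7, 3]
j=4: 7<9, items[4] = 9+1 = 10 → [6, 7, 8, 9, 10, 3]
j=5: 3<10, items[5] = 10+1 = 11 → [6, 7, 8, 9, 10, 11]

[6, 7, 8, 9, 10, 11]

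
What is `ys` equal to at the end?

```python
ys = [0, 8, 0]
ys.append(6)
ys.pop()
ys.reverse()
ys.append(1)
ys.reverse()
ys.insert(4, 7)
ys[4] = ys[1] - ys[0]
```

append 6 → [0, 8, 0, 6]
pop() removes 6 → [0, 8, 0]
reverse → [0, 8, 0]
append 1 → [0, 8, 0, 1]
reverse → [1, 0, 8, 0]
insert 7 at 4 → [1, 0, 8, 0, 7]
ys[4] = ys[1]-ys[0] = 0-1 = -1 → [1, 0, 8, 0, -1]

[1, 0, 8, 0, -1]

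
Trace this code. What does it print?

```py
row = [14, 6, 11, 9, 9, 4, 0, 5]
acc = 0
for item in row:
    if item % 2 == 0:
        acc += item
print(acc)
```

item=14: even, acc = 0+14 = 14
item=6: even, acc = 14+6 = 20
item=11: not even
item=9: not even
item=9: not even
item=4: even, acc = 20+4 = 24
item=0: even, acc = 24+0 = 24
item=5: not even

24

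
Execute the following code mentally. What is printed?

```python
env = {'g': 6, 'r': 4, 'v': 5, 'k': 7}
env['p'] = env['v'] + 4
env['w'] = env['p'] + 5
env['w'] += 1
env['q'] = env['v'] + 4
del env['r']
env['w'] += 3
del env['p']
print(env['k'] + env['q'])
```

16

env['p'] = env['v']+4 = 9 → {'g': 6, 'r': 4, 'v': 5, 'k': 7, 'p': 9}
env['w'] = env['p']+5 = 14 → {'g': 6, 'r': 4, 'v': 5, 'k': 7, 'p': 9, 'w': 14}
env['w'] = 14+1 = 15 → {'g': 6, 'r': 4, 'v': 5, 'k': 7, 'p': 9, 'w': 15}
env['q'] = env['v']+4 = 9 → {'g': 6, 'r': 4, 'v': 5, 'k': 7, 'p': 9, 'w': 15, 'q': 9}
del 'r' → {'g': 6, 'v': 5, 'k': 7, 'p': 9, 'w': 15, 'q': 9}
env['w'] = 15+3 = 18 → {'g': 6, 'v': 5, 'k': 7, 'p': 9, 'w': 18, 'q': 9}
del 'p' → {'g': 6, 'v': 5, 'k': 7, 'w': 18, 'q': 9}
env['k']+env['q'] = 7+9 = 16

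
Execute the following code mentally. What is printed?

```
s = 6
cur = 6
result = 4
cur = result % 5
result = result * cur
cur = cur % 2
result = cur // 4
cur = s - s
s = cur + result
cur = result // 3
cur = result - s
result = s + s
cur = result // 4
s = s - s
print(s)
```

cur = 4%5 = 4
result = 4*4 = 16
cur = 4%2 = 0
result = 0//4 = 0
cur = 6-6 = 0
s = 0+0 = 0
cur = 0//3 = 0
cur = 0-0 = 0
result = 0+0 = 0
cur = 0//4 = 0
s = 0-0 = 0

0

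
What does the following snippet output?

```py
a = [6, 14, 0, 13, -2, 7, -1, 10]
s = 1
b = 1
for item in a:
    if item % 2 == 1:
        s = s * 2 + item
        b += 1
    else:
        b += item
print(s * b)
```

2336

item=6: not odd; b=7
item=14: not odd; b=21
item=0: not odd; b=21
item=13: odd, s = 1*2+13 = 15; b=22
item=-2: not odd; b=20
item=7: odd, s = 15*2+7 = 37; b=21
item=-1: odd, s = 37*2+(-1) = 73; b=22
item=10: not odd; b=32
s*b = 73*32 = 2336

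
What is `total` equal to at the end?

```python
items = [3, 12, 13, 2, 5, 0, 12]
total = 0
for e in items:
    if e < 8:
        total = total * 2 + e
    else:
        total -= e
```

e=3: <8, total = 0*2+3 = 3
e=12: not <8, total = 3-12 = -9
e=13: not <8, total = (-9)-13 = -22
e=2: <8, total = (-22)*2+2 = -42
e=5: <8, total = (-42)*2+5 = -79
e=0: <8, total = (-79)*2+0 = -158
e=12: not <8, total = (-158)-12 = -170

-170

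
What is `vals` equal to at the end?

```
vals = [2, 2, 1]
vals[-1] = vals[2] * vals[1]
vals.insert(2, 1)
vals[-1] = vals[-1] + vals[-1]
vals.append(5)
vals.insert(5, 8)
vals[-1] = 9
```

[2, 2, 1, 4, 5, 9]

vals[-1] = vals[2]*vals[1] = 1*2 = 2 → [2, 2, 2]
insert 1 at 2 → [2, 2, 1, 2]
vals[-1] = vals[-1]+vals[-1] = 2+2 = 4 → [2, 2, 1, 4]
append 5 → [2, 2, 1, 4, 5]
insert 8 at 5 → [2, 2, 1, 4, 5, 8]
vals[-1] = 9 → [2, 2, 1, 4, 5, 9]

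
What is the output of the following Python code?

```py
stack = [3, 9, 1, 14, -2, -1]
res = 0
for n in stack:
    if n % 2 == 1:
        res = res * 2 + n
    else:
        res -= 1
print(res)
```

n=3: odd, res = 0*2+3 = 3
n=9: odd, res = 3*2+9 = 15
n=1: odd, res = 15*2+1 = 31
n=14: not odd, res = 31-1 = 30
n=-2: not odd, res = 30-1 = 29
n=-1: odd, res = 29*2+(-1) = 57

57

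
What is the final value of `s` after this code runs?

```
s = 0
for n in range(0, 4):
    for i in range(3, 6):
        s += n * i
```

n=0,i=3: s = 0+0 = 0
n=0,i=4: s = 0+0 = 0
n=0,i=5: s = 0+0 = 0
n=1,i=3: s = 0+3 = 3
n=1,i=4: s = 3+4 = 7
n=1,i=5: s = 7+5 = 12
n=2,i=3: s = 12+6 = 18
n=2,i=4: s = 18+8 = 26
n=2,i=5: s = 26+10 = 36
n=3,i=3: s = 36+9 = 45
n=3,i=4: s = 45+12 = 57
n=3,i=5: s = 57+15 = 72

72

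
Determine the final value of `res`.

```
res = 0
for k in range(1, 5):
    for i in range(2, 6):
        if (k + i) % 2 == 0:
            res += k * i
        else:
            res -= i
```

40

k=1,i=2: odd sum, res = 0-2 = -2
k=1,i=3: even sum, res = (-2)+3 = 1
k=1,i=4: odd sum, res = 1-4 = -3
k=1,i=5: even sum, res = (-3)+5 = 2
k=2,i=2: even sum, res = 2+4 = 6
k=2,i=3: odd sum, res = 6-3 = 3
k=2,i=4: even sum, res = 3+8 = 11
k=2,i=5: odd sum, res = 11-5 = 6
k=3,i=2: odd sum, res = 6-2 = 4
k=3,i=3: even sum, res = 4+9 = 13
k=3,i=4: odd sum, res = 13-4 = 9
k=3,i=5: even sum, res = 9+15 = 24
k=4,i=2: even sum, res = 24+8 = 32
k=4,i=3: odd sum, res = 32-3 = 29
k=4,i=4: even sum, res = 29+16 = 45
k=4,i=5: odd sum, res = 45-5 = 40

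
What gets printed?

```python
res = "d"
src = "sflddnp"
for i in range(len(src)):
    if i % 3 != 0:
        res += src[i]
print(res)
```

i=0: skip
i=1: add 'f' → 'df'
i=2: add 'l' → 'dfl'
i=3: skip
i=4: add 'd' → 'dfld'
i=5: add 'n' → 'dfldn'
i=6: skip

dfldn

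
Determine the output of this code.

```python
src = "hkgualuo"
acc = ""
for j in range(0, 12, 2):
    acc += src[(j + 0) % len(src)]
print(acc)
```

hgauhg

j=0: add src[0]='h' → 'h'
j=2: add src[2]='g' → 'hg'
j=4: add src[4]='a' → 'hga'
j=6: add src[6]='u' → 'hgau'
j=8: add src[0]='h' → 'hgauh'
j=10: add src[2]='g' → 'hgauhg'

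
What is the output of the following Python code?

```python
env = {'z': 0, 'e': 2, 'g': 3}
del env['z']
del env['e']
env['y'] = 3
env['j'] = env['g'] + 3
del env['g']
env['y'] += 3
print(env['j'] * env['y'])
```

del 'z' → {'e': 2, 'g': 3}
del 'e' → {'g': 3}
env['y'] = 3 → {'g': 3, 'y': 3}
env['j'] = env['g']+3 = 6 → {'g': 3, 'y': 3, 'j': 6}
del 'g' → {'y': 3, 'j': 6}
env['y'] = 3+3 = 6 → {'y': 6, 'j': 6}
env['j']*env['y'] = 6*6 = 36

36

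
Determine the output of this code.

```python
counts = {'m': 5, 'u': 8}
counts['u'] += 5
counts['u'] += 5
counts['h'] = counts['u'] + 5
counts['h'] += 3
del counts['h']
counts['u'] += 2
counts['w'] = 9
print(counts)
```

{'m': 5, 'u': 20, 'w': 9}

counts['u'] = 8+5 = 13 → {'m': 5, 'u': 13}
counts['u'] = 13+5 = 18 → {'m': 5, 'u': 18}
counts['h'] = counts['u']+5 = 23 → {'m': 5, 'u': 18, 'h': 23}
counts['h'] = 23+3 = 26 → {'m': 5, 'u': 18, 'h': 26}
del 'h' → {'m': 5, 'u': 18}
counts['u'] = 18+2 = 20 → {'m': 5, 'u': 20}
counts['w'] = 9 → {'m': 5, 'u': 20, 'w': 9}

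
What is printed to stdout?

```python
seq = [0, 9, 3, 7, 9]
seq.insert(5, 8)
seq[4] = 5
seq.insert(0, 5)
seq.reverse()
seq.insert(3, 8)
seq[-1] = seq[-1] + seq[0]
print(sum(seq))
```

insert 8 at 5 → [0, 9, 3, 7, 9, 8]
seq[4] = 5 → [0, 9, 3, 7, 5, 8]
insert 5 at 0 → [5, 0, 9, 3, 7, 5, 8]
reverse → [8, 5, 7, 3, 9, 0, 5]
insert 8 at 3 → [8, 5, 7, 8, 3, 9, 0, 5]
seq[-1] = seq[-1]+seq[0] = 5+8 = 13 → [8, 5, 7, 8, 3, 9, 0, 13]
sum = 53

53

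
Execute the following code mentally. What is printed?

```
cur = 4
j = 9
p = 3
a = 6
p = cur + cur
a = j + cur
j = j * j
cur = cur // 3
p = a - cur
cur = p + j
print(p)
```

p = 4+4 = 8
a = 9+4 = 13
j = 9*9 = 81
cur = 4//3 = 1
p = 13-1 = 12
cur = 12+81 = 93

12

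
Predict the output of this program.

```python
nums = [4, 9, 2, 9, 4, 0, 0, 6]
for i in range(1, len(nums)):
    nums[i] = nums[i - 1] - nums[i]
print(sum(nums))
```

-110

i=1: nums[1] = 4-9 = -5 → [4, -5, 2, 9, 4, 0, 0, 6]
i=2: nums[2] = (-5)-2 = -7 → [4, -5, -7, 9, 4, 0, 0, 6]
i=3: nums[3] = (-7)-9 = -16 → [4, -5, -7, -16, 4, 0, 0, 6]
i=4: nums[4] = (-16)-4 = -20 → [4, -5, -7, -16, -20, 0, 0, 6]
i=5: nums[5] = (-20)-0 = -20 → [4, -5, -7, -16, -20, -20, 0, 6]
i=6: nums[6] = (-20)-0 = -20 → [4, -5, -7, -16, -20, -20, -20, 6]
i=7: nums[7] = (-20)-6 = -26 → [4, -5, -7, -16, -20, -20, -20, -26]
sum = -110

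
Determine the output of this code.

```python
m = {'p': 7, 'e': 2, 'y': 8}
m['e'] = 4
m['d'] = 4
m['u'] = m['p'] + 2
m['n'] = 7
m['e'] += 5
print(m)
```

m['e'] = 4 → {'p': 7, 'e': 4, 'y': 8}
m['d'] = 4 → {'p': 7, 'e': 4, 'y': 8, 'd': 4}
m['u'] = m['p']+2 = 9 → {'p': 7, 'e': 4, 'y': 8, 'd': 4, 'u': 9}
m['n'] = 7 → {'p': 7, 'e': 4, 'y': 8, 'd': 4, 'u': 9, 'n': 7}
m['e'] = 4+5 = 9 → {'p': 7, 'e': 9, 'y': 8, 'd': 4, 'u': 9, 'n': 7}

{'p': 7, 'e': 9, 'y': 8, 'd': 4, 'u': 9, 'n': 7}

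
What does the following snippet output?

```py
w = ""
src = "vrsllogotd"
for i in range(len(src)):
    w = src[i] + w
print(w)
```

dtogollsrv

i=0: prepend 'v' → 'v'
i=1: prepend 'r' → 'rv'
i=2: prepend 's' → 'srv'
i=3: prepend 'l' → 'lsrv'
i=4: prepend 'l' → 'llsrv'
i=5: prepend 'o' → 'ollsrv'
i=6: prepend 'g' → 'gollsrv'
i=7: prepend 'o' → 'ogollsrv'
i=8: prepend 't' → 'togollsrv'
i=9: prepend 'd' → 'dtogollsrv'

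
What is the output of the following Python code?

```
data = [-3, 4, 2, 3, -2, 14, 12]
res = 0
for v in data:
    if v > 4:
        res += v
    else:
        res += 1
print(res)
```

v=-3: not >4, res = 0+1 = 1
v=4: not >4, res = 1+1 = 2
v=2: not >4, res = 2+1 = 3
v=3: not >4, res = 3+1 = 4
v=-2: not >4, res = 4+1 = 5
v=14: >4, res = 5+14 = 19
v=12: >4, res = 19+12 = 31

31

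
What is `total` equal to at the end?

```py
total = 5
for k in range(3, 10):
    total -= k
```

-37

k=3: total = 5-3 = 2
k=4: total = 2-4 = -2
k=5: total = (-2)-5 = -7
k=6: total = (-7)-6 = -13
k=7: total = (-13)-7 = -20
k=8: total = (-20)-8 = -28
k=9: total = (-28)-9 = -37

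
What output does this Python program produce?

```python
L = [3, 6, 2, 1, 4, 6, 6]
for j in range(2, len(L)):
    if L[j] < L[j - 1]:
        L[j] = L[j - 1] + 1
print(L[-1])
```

j=2: 2<6, L[2] = 6+1 = 7 → [3, 6, 7, 1, 4, 6, 6]
j=3: 1<7, L[3] = 7+1 = 8 → [3, 6, 7, 8, 4, 6, 6]
j=4: 4<8, L[4] = 8+1 = 9 → [3, 6, 7, 8, 9, 6, 6]
j=5: 6<9, L[5] = 9+1 = 10 → [3, 6, 7, 8, 9, 10, 6]
j=6: 6<10, L[6] = 10+1 = 11 → [3, 6, 7, 8, 9, 10, 11]

11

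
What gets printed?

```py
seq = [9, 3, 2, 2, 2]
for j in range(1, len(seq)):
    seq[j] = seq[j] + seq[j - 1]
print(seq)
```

j=1: seq[1] = 3+9 = 12 → [9, 12, 2, 2, 2]
j=2: seq[2] = 2+12 = 14 → [9, 12, 14, 2, 2]
j=3: seq[3] = 2+14 = 16 → [9, 12, 14, 16, 2]
j=4: seq[4] = 2+16 = 18 → [9, 12, 14, 16, 18]

[9, 12, 14, 16, 18]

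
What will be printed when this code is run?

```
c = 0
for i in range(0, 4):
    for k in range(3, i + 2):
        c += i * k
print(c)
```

i=2,k=3: c = 0+6 = 6
i=3,k=3: c = 6+9 = 15
i=3,k=4: c = 15+12 = 27

27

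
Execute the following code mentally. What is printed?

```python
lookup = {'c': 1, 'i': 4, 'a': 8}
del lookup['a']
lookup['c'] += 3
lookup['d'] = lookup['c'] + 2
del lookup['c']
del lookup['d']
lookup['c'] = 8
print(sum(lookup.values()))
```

12

del 'a' → {'c': 1, 'i': 4}
lookup['c'] = 1+3 = 4 → {'c': 4, 'i': 4}
lookup['d'] = lookup['c']+2 = 6 → {'c': 4, 'i': 4, 'd': 6}
del 'c' → {'i': 4, 'd': 6}
del 'd' → {'i': 4}
lookup['c'] = 8 → {'i': 4, 'c': 8}
sum of values = 12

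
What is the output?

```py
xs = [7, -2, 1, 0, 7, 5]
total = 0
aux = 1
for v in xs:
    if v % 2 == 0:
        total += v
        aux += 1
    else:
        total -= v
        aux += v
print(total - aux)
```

-45

v=7: not even, total = 0-7 = -7; aux=8
v=-2: even, total = (-7)+(-2) = -9; aux=9
v=1: not even, total = (-9)-1 = -10; aux=10
v=0: even, total = (-10)+0 = -10; aux=11
v=7: not even, total = (-10)-7 = -17; aux=18
v=5: not even, total = (-17)-5 = -22; aux=23
total-aux = (-22)-23 = -45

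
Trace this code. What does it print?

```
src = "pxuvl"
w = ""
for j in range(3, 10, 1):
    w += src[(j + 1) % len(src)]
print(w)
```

lpxuvlp

j=3: add src[4]='l' → 'l'
j=4: add src[0]='p' → 'lp'
j=5: add src[1]='x' → 'lpx'
j=6: add src[2]='u' → 'lpxu'
j=7: add src[3]='v' → 'lpxuv'
j=8: add src[4]='l' → 'lpxuvl'
j=9: add src[0]='p' → 'lpxuvlp'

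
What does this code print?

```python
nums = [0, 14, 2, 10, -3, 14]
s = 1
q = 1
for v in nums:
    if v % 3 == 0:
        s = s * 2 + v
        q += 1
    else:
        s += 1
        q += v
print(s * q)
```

v=0: %3==0, s = 1*2+0 = 2; q=2
v=14: not %3==0, s = 2+1 = 3; q=16
v=2: not %3==0, s = 3+1 = 4; q=18
v=10: not %3==0, s = 4+1 = 5; q=28
v=-3: %3==0, s = 5*2+(-3) = 7; q=29
v=14: not %3==0, s = 7+1 = 8; q=43
s*q = 8*43 = 344

344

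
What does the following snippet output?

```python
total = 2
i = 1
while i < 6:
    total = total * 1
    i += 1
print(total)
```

i=1: total = 2*1 = 2
i=2: total = 2*1 = 2
i=3: total = 2*1 = 2
i=4: total = 2*1 = 2
i=5: total = 2*1 = 2

2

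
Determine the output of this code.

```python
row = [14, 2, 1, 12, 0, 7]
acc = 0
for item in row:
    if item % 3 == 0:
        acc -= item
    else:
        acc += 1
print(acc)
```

item=14: not %3==0, acc = 0+1 = 1
item=2: not %3==0, acc = 1+1 = 2
item=1: not %3==0, acc = 2+1 = 3
item=12: %3==0, acc = 3-12 = -9
item=0: %3==0, acc = (-9)-0 = -9
item=7: not %3==0, acc = (-9)+1 = -8

-8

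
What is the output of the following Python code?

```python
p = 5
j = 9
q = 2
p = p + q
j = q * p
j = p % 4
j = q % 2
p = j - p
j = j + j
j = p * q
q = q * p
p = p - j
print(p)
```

7

p = 5+2 = 7
j = 2*7 = 14
j = 7%4 = 3
j = 2%2 = 0
p = 0-7 = -7
j = 0+0 = 0
j = (-7)*2 = -14
q = 2*(-7) = -14
p = (-7)-(-14) = 7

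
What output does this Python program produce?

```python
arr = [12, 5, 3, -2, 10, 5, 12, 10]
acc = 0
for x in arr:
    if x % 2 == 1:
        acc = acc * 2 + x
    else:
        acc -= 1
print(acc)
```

x=12: not odd, acc = 0-1 = -1
x=5: odd, acc = (-1)*2+5 = 3
x=3: odd, acc = 3*2+3 = 9
x=-2: not odd, acc = 9-1 = 8
x=10: not odd, acc = 8-1 = 7
x=5: odd, acc = 7*2+5 = 19
x=12: not odd, acc = 19-1 = 18
x=10: not odd, acc = 18-1 = 17

17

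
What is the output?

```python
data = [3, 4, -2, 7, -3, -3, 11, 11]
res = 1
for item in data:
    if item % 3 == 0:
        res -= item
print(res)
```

4

item=3: %3==0, res = 1-3 = -2
item=4: not %3==0
item=-2: not %3==0
item=7: not %3==0
item=-3: %3==0, res = (-2)-(-3) = 1
item=-3: %3==0, res = 1-(-3) = 4
item=11: not %3==0
item=11: not %3==0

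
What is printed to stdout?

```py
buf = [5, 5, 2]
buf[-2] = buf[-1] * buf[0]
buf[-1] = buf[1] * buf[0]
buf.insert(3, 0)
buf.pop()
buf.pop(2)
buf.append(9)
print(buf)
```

[5, 10, 9]

buf[-2] = buf[-1]*buf[0] = 2*5 = 10 → [5, 10, 2]
buf[-1] = buf[1]*buf[0] = 10*5 = 50 → [5, 10, 50]
insert 0 at 3 → [5, 10, 50, 0]
pop() removes 0 → [5, 10, 50]
pop(2) removes 50 → [5, 10]
append 9 → [5, 10, 9]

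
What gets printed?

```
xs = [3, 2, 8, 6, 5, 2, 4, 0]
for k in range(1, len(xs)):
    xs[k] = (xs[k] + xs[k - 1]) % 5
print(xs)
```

[3, 0, 3, 4, 4, 1, 0, 0]

k=1: xs[1] = (2+3)%5 = 0 → [3, 0, 8, 6, 5, 2, 4, 0]
k=2: xs[2] = (8+0)%5 = 3 → [3, 0, 3, 6, 5, 2, 4, 0]
k=3: xs[3] = (6+3)%5 = 4 → [3, 0, 3, 4, 5, 2, 4, 0]
k=4: xs[4] = (5+4)%5 = 4 → [3, 0, 3, 4, 4, 2, 4, 0]
k=5: xs[5] = (2+4)%5 = 1 → [3, 0, 3, 4, 4, 1, 4, 0]
k=6: xs[6] = (4+1)%5 = 0 → [3, 0, 3, 4, 4, 1, 0, 0]
k=7: xs[7] = (0+0)%5 = 0 → [3, 0, 3, 4, 4, 1, 0, 0]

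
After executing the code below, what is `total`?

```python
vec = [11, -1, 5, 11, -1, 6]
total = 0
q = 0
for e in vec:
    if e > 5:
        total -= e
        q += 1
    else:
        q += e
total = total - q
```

-34

e=11: >5, total = 0-11 = -11; q=1
e=-1: not >5; q=0
e=5: not >5; q=5
e=11: >5, total = (-11)-11 = -22; q=6
e=-1: not >5; q=5
e=6: >5, total = (-22)-6 = -28; q=6
total-q = (-28)-6 = -34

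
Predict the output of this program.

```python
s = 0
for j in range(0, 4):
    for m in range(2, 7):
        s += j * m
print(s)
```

j=0,m=2: s = 0+0 = 0
j=0,m=3: s = 0+0 = 0
j=0,m=4: s = 0+0 = 0
j=0,m=5: s = 0+0 = 0
j=0,m=6: s = 0+0 = 0
j=1,m=2: s = 0+2 = 2
j=1,m=3: s = 2+3 = 5
j=1,m=4: s = 5+4 = 9
j=1,m=5: s = 9+5 = 14
j=1,m=6: s = 14+6 = 20
j=2,m=2: s = 20+4 = 24
j=2,m=3: s = 24+6 = 30
j=2,m=4: s = 30+8 = 38
j=2,m=5: s = 38+10 = 48
j=2,m=6: s = 48+12 = 60
j=3,m=2: s = 60+6 = 66
j=3,m=3: s = 66+9 = 75
j=3,m=4: s = 75+12 = 87
j=3,m=5: s = 87+15 = 102
j=3,m=6: s = 102+18 = 120

120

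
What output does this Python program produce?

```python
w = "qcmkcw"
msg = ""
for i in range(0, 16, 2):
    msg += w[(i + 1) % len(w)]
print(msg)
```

ckwckwck

i=0: add w[1]='c' → 'c'
i=2: add w[3]='k' → 'ck'
i=4: add w[5]='w' → 'ckw'
i=6: add w[1]='c' → 'ckwc'
i=8: add w[3]='k' → 'ckwck'
i=10: add w[5]='w' → 'ckwckw'
i=12: add w[1]='c' → 'ckwckwc'
i=14: add w[3]='k' → 'ckwckwck'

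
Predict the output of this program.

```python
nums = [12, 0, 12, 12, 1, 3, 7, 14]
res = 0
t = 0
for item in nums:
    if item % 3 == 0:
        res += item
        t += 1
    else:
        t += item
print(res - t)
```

item=12: %3==0, res = 0+12 = 12; t=1
item=0: %3==0, res = 12+0 = 12; t=2
item=12: %3==0, res = 12+12 = 24; t=3
item=12: %3==0, res = 24+12 = 36; t=4
item=1: not %3==0; t=5
item=3: %3==0, res = 36+3 = 39; t=6
item=7: not %3==0; t=13
item=14: not %3==0; t=27
res-t = 39-27 = 12

12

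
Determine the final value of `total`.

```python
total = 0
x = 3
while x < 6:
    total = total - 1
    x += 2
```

x=3: total = 0-1 = -1
x=5: total = (-1)-1 = -2

-2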